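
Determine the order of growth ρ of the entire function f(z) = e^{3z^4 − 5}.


|e^{3z^4 − 5}| = e^{Re(3·z^4) + -5} ≤ e^{3|z|^4 + -5} = e^{3r^4 + -5} on |z| = r, so ρ ≤ 4. Choosing z on |z|=r so that 3·z^4 is real positive (always possible by picking arg z appropriately) gives |f(z)| = e^{3r^4 + -5}, matching the bound. The additive constant -5 does not affect log log M(r) ~ 4·log r. Hence ρ = 4.
Therefore ρ = 4.

Order ρ = 4.


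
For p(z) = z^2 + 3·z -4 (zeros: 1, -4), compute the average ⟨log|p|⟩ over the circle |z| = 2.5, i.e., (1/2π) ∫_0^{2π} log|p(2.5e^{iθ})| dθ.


Zeros: -4, 1; r = 2.5.
Inside |z| < r: 1. Outside (|z| ≥ r): -4.
p(0) = -4, so log|p(0)| = log(4) = 1.3863.
Apply Jensen: I(r) = log|p(0)| + Σ_k log(r/|z_k|), summed over zeros inside |z| < r.
  log(r/|z_k|) for z_k = 1: log(2.5/1) = 0.9163
  Outside zeros (-4) contribute nothing to the Jensen sum.
Sum over inside zeros: 0.9163.
I(r) = log|p(0)| + (inside sum) = 1.3863 + 0.9163 = 2.3026.
Note: since some zeros are outside |z| ≤ r, the simplified n·log(r) form does NOT apply — only the inside zeros contribute.

I(r) ≈ 2.3026.


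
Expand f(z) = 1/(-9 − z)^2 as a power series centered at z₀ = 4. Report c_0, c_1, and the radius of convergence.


Let w = z − z₀, so z = z₀ + w.
Then -9 − z = -9 − (z₀ + w) = (-9 − z₀) − w = -13 − w.
f(z) = 1/(-13 − w)^2 = (1/(-13)^2) · (1 − w/(-13))^{−2}.
By the binomial series (1−u)^{−2} = Σ_{n≥0} C(n+1, 1) u^n for |u|<1, with u = w/(-13):
  c_n = C(n+1, 1) / (-13)^(n+2).
  c_0 = 1/(-13)^2 = 1/169.
  c_1 = 2/(-13)^3 = -2/2197.
The series is valid for |w/d| < 1, i.e. |z − z₀| < |d|.
Radius of convergence: R = |-9 − z₀| = |-13| = 13 (distance from z₀ to the singularity z = -9).

c_0 = 1/169, c_1 = -2/2197; R = 13.


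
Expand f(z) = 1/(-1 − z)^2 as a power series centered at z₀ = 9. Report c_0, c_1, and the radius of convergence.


Let w = z − z₀, so z = z₀ + w.
Then -1 − z = -1 − (z₀ + w) = (-1 − z₀) − w = -10 − w.
f(z) = 1/(-10 − w)^2 = (1/(-10)^2) · (1 − w/(-10))^{−2}.
By the binomial series (1−u)^{−2} = Σ_{n≥0} C(n+1, 1) u^n for |u|<1, with u = w/(-10):
  c_n = C(n+1, 1) / (-10)^(n+2).
  c_0 = 1/(-10)^2 = 1/100.
  c_1 = 2/(-10)^3 = -1/500.
The series is valid for |w/d| < 1, i.e. |z − z₀| < |d|.
Radius of convergence: R = |-1 − z₀| = |-10| = 10 (distance from z₀ to the singularity z = -1).

c_0 = 1/100, c_1 = -1/500; R = 10.


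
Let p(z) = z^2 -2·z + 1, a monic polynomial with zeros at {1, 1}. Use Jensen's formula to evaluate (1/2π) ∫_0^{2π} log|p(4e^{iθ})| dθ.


Zeros: 1, 1; r = 4.
Inside |z| < r: 1, 1. Outside (|z| ≥ r): ∅.
p(0) = 1, so log|p(0)| = log(1) = 0.0000.
Apply Jensen: I(r) = log|p(0)| + Σ_k log(r/|z_k|), summed over zeros inside |z| < r.
  log(r/|z_k|) for z_k = 1: log(4/1) = 1.3863
  log(r/|z_k|) for z_k = 1: log(4/1) = 1.3863
Sum over inside zeros: 2.7726.
I(r) = log|p(0)| + (inside sum) = 0.0000 + 2.7726 = 2.7726.
Closed form (all zeros inside, monic): I(r) = n·log(r) = 2·log(4) = 2.7726. ✓

I(r) ≈ 2.7726.


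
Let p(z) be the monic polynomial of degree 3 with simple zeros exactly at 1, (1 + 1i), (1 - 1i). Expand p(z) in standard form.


The polynomial is p(z) = ∏_{α ∈ S} (z − α), where S = {1, (1 + 1i), (1 - 1i)}.
Expanding the product yields: p(z) = z^3 -3·z^2 + 4·z -2.
Note conjugate pairs combine to real quadratics: (z − (1+1i))(z − (1−1i)) = z² − 2z + 2.
The resulting polynomial has degree 3 and real coefficients as required.

p(z) = z^3 -3·z^2 + 4·z -2.


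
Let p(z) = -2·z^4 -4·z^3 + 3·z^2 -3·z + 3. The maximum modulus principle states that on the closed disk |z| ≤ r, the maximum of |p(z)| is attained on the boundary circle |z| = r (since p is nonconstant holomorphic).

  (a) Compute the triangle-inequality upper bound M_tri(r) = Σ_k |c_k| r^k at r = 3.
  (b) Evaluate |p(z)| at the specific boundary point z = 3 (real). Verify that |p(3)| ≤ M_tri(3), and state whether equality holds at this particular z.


Coefficients: c_0 = 3, c_1 = -3, c_2 = 3, c_3 = -4, c_4 = -2. Radius r = 3.
Part (a). Triangle bound: M_tri(r) = Σ_k |c_k| r^k
  = |3|·3^0 + |-3|·3^1 + |3|·3^2 + |-4|·3^3 + |-2|·3^4
  = 3 + 9 + 27 + 108 + 162 = 309.
This bounds M(r) := max_{|z|=r} |p(z)| from above; equality holds iff all terms c_k z^k can be made to align in phase at a single z on |z|=r.
Part (b). At z = 3 (real, on the circle |z| = r):
  p(3) = (3)·3^0 + (-3)·3^1 + (3)·3^2 + (-4)·3^3 + (-2)·3^4 = -249.
  |p(3)| = 249.
Check: |p(3)| = 249 ≤ 309 = M_tri(3). ✓ Equality does not hold at z = 3 (the coefficients have mixed signs, so the terms do not all align in phase there).

M_tri(3) = 309; |p(3)| = 249; equality at z=3: no.


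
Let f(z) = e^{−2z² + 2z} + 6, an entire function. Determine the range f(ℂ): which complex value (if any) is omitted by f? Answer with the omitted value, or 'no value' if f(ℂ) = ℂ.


Little Picard bounds the complement of f(ℂ) to at most one point.
The exponent g(z) = −2z² + 2z is a nonconstant polynomial, hence surjective onto ℂ. So e^{g(z)} takes every value in {e^w : w ∈ ℂ} = ℂ ∖ {0}. Adding 6 shifts the range to ℂ ∖ {6}. f omits exactly 6.

Omitted value: 6.


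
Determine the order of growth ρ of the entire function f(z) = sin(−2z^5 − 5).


Write sin(w) = (e^{iw} ± e^{−iw})/(2 or 2i), so |sin(w)| ≤ e^{|w|}. With w = −2z^5 − 5, |w| ≤ 2r^5 + 5 on |z|=r, giving M(r) ≤ e^{2r^5 + 5} and ρ ≤ 5. For the lower bound, choose z on |z|=r with -2z^5 purely imaginary of modulus 2r^5; then |sin(−2z^5 − 5)| grows like e^{2r^5}/2, so ρ ≥ 5. Hence ρ = 5.
Therefore ρ = 5.

Order ρ = 5.


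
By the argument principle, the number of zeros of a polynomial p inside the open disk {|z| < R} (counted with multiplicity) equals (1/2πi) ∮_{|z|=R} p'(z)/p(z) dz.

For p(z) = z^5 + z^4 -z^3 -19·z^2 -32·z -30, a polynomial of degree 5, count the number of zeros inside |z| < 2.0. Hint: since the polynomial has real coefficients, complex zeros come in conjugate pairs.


The zeros of p are: (-1 + 2i), (-1 - 2i), (-1 + 1i), (-1 - 1i), 3.
Their magnitudes are: 2.236, 2.236, 1.414, 1.414, 3.
Zeros with |z| < R = 2.0: (-1 + 1i), (-1 - 1i).
Count = 2.
By the argument principle, (1/2πi) ∮_{|z|=R} p'(z)/p(z) dz equals exactly this count.

Number of zeros inside |z| < 2.0: 2.


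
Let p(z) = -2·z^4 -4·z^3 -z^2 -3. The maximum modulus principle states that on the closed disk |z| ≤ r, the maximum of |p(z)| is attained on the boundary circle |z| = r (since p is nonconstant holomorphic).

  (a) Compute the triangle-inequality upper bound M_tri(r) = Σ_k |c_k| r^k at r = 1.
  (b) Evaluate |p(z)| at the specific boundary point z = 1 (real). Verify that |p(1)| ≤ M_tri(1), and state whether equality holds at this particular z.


Coefficients: c_0 = -3, c_1 = 0, c_2 = -1, c_3 = -4, c_4 = -2. Radius r = 1.
Part (a). Triangle bound: M_tri(r) = Σ_k |c_k| r^k
  = |-3|·1^0 + |0|·1^1 + |-1|·1^2 + |-4|·1^3 + |-2|·1^4
  = 3 + 0 + 1 + 4 + 2 = 10.
This bounds M(r) := max_{|z|=r} |p(z)| from above; equality holds iff all terms c_k z^k can be made to align in phase at a single z on |z|=r.
Part (b). At z = 1 (real, on the circle |z| = r):
  p(1) = (-3)·1^0 + (0)·1^1 + (-1)·1^2 + (-4)·1^3 + (-2)·1^4 = -10.
  |p(1)| = 10.
Since all nonzero coefficients share the same sign, |p(1)| = 10 = M_tri(1); the triangle bound is attained at z = 1, so in fact M(r) = 10.

M_tri(1) = 10; |p(1)| = 10; equality at z=1: yes.


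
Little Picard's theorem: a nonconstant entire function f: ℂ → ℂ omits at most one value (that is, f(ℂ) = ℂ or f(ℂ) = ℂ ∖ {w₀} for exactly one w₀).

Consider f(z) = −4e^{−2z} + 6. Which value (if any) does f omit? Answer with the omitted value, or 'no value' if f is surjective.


Little Picard bounds the complement of f(ℂ) to at most one point.
e^{−2z} is never zero on ℂ, so -4·e^{−2z} takes every value in ℂ ∖ {0}. Adding 6 shifts the range to ℂ ∖ {6}. Thus f omits exactly the value 6.

Omitted value: 6.


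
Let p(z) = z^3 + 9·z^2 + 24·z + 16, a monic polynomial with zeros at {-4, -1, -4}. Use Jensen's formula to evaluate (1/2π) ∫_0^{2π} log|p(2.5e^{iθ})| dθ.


Zeros: -4, -4, -1; r = 2.5.
Inside |z| < r: -1. Outside (|z| ≥ r): -4, -4.
p(0) = 16, so log|p(0)| = log(16) = 2.7726.
Apply Jensen: I(r) = log|p(0)| + Σ_k log(r/|z_k|), summed over zeros inside |z| < r.
  log(r/|z_k|) for z_k = -1: log(2.5/1) = 0.9163
  Outside zeros (-4, -4) contribute nothing to the Jensen sum.
Sum over inside zeros: 0.9163.
I(r) = log|p(0)| + (inside sum) = 2.7726 + 0.9163 = 3.6889.
Note: since some zeros are outside |z| ≤ r, the simplified n·log(r) form does NOT apply — only the inside zeros contribute.

I(r) ≈ 3.6889.


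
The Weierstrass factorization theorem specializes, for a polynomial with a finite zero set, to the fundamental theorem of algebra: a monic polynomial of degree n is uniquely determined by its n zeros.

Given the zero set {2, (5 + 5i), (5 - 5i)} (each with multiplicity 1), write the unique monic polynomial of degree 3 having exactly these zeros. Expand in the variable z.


The polynomial is p(z) = ∏_{α ∈ S} (z − α), where S = {2, (5 + 5i), (5 - 5i)}.
Expanding the product yields: p(z) = z^3 -12·z^2 + 70·z -100.
Note conjugate pairs combine to real quadratics: (z − (5+5i))(z − (5−5i)) = z² − 10z + 50.
The resulting polynomial has degree 3 and real coefficients as required.

p(z) = z^3 -12·z^2 + 70·z -100.


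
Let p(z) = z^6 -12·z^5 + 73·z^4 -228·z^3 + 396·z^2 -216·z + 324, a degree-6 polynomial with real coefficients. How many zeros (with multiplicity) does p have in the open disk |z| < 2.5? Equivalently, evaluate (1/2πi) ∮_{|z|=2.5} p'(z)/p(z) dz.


The zeros of p are: (0 + 1i), (0 - 1i), (3 + 3i), (3 - 3i), (3 + 3i), (3 - 3i).
Their magnitudes are: 1, 1, 4.243, 4.243, 4.243, 4.243.
Zeros with |z| < R = 2.5: (0 + 1i), (0 - 1i).
Count = 2.
By the argument principle, (1/2πi) ∮_{|z|=R} p'(z)/p(z) dz equals exactly this count.

Number of zeros inside |z| < 2.5: 2.


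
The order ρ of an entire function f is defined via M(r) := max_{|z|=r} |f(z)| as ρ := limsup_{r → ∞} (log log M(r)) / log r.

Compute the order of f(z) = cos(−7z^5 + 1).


Write cos(w) = (e^{iw} ± e^{−iw})/(2 or 2i), so |cos(w)| ≤ e^{|w|}. With w = −7z^5 + 1, |w| ≤ 7r^5 + 1 on |z|=r, giving M(r) ≤ e^{7r^5 + 1} and ρ ≤ 5. For the lower bound, choose z on |z|=r with -7z^5 purely imaginary of modulus 7r^5; then |cos(−7z^5 + 1)| grows like e^{7r^5}/2, so ρ ≥ 5. Hence ρ = 5.
Therefore ρ = 5.

Order ρ = 5.


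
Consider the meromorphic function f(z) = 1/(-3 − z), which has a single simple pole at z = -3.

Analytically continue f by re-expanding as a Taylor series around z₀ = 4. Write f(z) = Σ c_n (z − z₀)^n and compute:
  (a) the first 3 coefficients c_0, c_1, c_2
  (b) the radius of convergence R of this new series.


Let w = z − z₀, so z = z₀ + w.
Then -3 − z = -3 − (z₀ + w) = (-3 − z₀) − w = -7 − w.
f(z) = 1/(-7 − w) = (1/(-7)) · 1/(1 − w/(-7)) = Σ_{n≥0} w^n / (-7)^(n+1).
So c_n = 1/(-7)^(n+1):
  c_0 = 1/(-7)^1 = -1/7.
  c_1 = 1/(-7)^2 = 1/49.
  c_2 = 1/(-7)^3 = -1/343.
The series is valid for |w/d| < 1, i.e. |z − z₀| < |d|.
Radius of convergence: R = |-3 − z₀| = |-7| = 7 (distance from z₀ to the singularity z = -3).

c_0 = -1/7, c_1 = 1/49, c_2 = -1/343; R = 7.


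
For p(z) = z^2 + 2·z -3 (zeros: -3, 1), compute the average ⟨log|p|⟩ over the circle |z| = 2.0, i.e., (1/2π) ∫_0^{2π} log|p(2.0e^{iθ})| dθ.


Zeros: -3, 1; r = 2.0.
Inside |z| < r: 1. Outside (|z| ≥ r): -3.
p(0) = -3, so log|p(0)| = log(3) = 1.0986.
Apply Jensen: I(r) = log|p(0)| + Σ_k log(r/|z_k|), summed over zeros inside |z| < r.
  log(r/|z_k|) for z_k = 1: log(2.0/1) = 0.6931
  Outside zeros (-3) contribute nothing to the Jensen sum.
Sum over inside zeros: 0.6931.
I(r) = log|p(0)| + (inside sum) = 1.0986 + 0.6931 = 1.7918.
Note: since some zeros are outside |z| ≤ r, the simplified n·log(r) form does NOT apply — only the inside zeros contribute.

I(r) ≈ 1.7918.


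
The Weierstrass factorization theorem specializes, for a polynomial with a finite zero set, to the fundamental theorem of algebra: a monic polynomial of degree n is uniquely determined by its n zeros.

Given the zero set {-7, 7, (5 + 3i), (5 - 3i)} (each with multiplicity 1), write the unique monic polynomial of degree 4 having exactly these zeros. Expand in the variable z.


The polynomial is p(z) = ∏_{α ∈ S} (z − α), where S = {-7, 7, (5 + 3i), (5 - 3i)}.
Expanding the product yields: p(z) = z^4 -10·z^3 -15·z^2 + 490·z -1666.
Note conjugate pairs combine to real quadratics: (z − (5+3i))(z − (5−3i)) = z² − 10z + 34.
The resulting polynomial has degree 4 and real coefficients as required.

p(z) = z^4 -10·z^3 -15·z^2 + 490·z -1666.


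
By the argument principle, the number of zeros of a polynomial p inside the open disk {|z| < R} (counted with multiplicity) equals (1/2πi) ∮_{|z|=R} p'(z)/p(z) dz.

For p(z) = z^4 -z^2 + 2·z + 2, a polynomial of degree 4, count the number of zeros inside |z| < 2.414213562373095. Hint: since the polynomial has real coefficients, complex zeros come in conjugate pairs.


The zeros of p are: -1, (1 + 1i), (1 - 1i), -1.
Their magnitudes are: 1, 1.414, 1.414, 1.
Zeros with |z| < R = 2.414213562373095: -1, (1 + 1i), (1 - 1i), -1.
Count = 4.
By the argument principle, (1/2πi) ∮_{|z|=R} p'(z)/p(z) dz equals exactly this count.

Number of zeros inside |z| < 2.414213562373095: 4.


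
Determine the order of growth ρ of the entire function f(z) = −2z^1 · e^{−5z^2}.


M(r) = max_{|z|=r} |-2|·|z|^1·|e^{−5z^2}| = 2·r^1 · e^{5r^2} (the factors attain their maxima compatibly on |z|=r). Then log M(r) = log 2 + 1·log r + 5r^2, dominated by the last term, so log log M(r) ~ 2·log r. The polynomial factor -2z^1 contributes only a log r term and does not affect the order. ρ = 2.
Therefore ρ = 2.

Order ρ = 2.


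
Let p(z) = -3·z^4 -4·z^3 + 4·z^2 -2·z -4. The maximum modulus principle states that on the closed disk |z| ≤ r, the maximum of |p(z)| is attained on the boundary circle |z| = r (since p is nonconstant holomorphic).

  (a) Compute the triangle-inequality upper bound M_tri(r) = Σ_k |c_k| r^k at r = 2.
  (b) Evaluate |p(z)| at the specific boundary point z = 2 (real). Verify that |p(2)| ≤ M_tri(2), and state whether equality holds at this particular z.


Coefficients: c_0 = -4, c_1 = -2, c_2 = 4, c_3 = -4, c_4 = -3. Radius r = 2.
Part (a). Triangle bound: M_tri(r) = Σ_k |c_k| r^k
  = |-4|·2^0 + |-2|·2^1 + |4|·2^2 + |-4|·2^3 + |-3|·2^4
  = 4 + 4 + 16 + 32 + 48 = 104.
This bounds M(r) := max_{|z|=r} |p(z)| from above; equality holds iff all terms c_k z^k can be made to align in phase at a single z on |z|=r.
Part (b). At z = 2 (real, on the circle |z| = r):
  p(2) = (-4)·2^0 + (-2)·2^1 + (4)·2^2 + (-4)·2^3 + (-3)·2^4 = -72.
  |p(2)| = 72.
Check: |p(2)| = 72 ≤ 104 = M_tri(2). ✓ Equality does not hold at z = 2 (the coefficients have mixed signs, so the terms do not all align in phase there).

M_tri(2) = 104; |p(2)| = 72; equality at z=2: no.


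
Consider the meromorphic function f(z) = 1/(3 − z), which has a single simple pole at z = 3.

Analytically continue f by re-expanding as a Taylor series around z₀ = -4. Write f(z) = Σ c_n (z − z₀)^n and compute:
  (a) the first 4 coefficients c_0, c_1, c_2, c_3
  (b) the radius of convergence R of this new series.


Let w = z − z₀, so z = z₀ + w.
Then 3 − z = 3 − (z₀ + w) = (3 − z₀) − w = 7 − w.
f(z) = 1/(7 − w) = (1/(7)) · 1/(1 − w/(7)) = Σ_{n≥0} w^n / (7)^(n+1).
So c_n = 1/(7)^(n+1):
  c_0 = 1/(7)^1 = 1/7.
  c_1 = 1/(7)^2 = 1/49.
  c_2 = 1/(7)^3 = 1/343.
  c_3 = 1/(7)^4 = 1/2401.
The series is valid for |w/d| < 1, i.e. |z − z₀| < |d|.
Radius of convergence: R = |3 − z₀| = |7| = 7 (distance from z₀ to the singularity z = 3).

c_0 = 1/7, c_1 = 1/49, c_2 = 1/343, c_3 = 1/2401; R = 7.


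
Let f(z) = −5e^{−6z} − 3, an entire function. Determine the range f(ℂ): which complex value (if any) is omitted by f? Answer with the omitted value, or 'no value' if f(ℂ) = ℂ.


Little Picard bounds the complement of f(ℂ) to at most one point.
e^{−6z} is never zero on ℂ, so -5·e^{−6z} takes every value in ℂ ∖ {0}. Adding -3 shifts the range to ℂ ∖ {-3}. Thus f omits exactly the value -3.

Omitted value: -3.


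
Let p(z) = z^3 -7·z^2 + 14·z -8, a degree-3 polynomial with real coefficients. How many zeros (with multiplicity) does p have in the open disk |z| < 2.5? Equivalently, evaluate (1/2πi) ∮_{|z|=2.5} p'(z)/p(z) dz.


The zeros of p are: 4, 2, 1.
Their magnitudes are: 4, 2, 1.
Zeros with |z| < R = 2.5: 2, 1.
Count = 2.
By the argument principle, (1/2πi) ∮_{|z|=R} p'(z)/p(z) dz equals exactly this count.

Number of zeros inside |z| < 2.5: 2.


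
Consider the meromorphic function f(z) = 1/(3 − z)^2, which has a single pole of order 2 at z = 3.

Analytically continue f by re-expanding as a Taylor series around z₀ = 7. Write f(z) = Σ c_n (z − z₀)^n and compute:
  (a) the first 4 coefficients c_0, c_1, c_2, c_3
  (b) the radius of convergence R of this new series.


Let w = z − z₀, so z = z₀ + w.
Then 3 − z = 3 − (z₀ + w) = (3 − z₀) − w = -4 − w.
f(z) = 1/(-4 − w)^2 = (1/(-4)^2) · (1 − w/(-4))^{−2}.
By the binomial series (1−u)^{−2} = Σ_{n≥0} C(n+1, 1) u^n for |u|<1, with u = w/(-4):
  c_n = C(n+1, 1) / (-4)^(n+2).
  c_0 = 1/(-4)^2 = 1/16.
  c_1 = 2/(-4)^3 = -1/32.
  c_2 = 3/(-4)^4 = 3/256.
  c_3 = 4/(-4)^5 = -1/256.
The series is valid for |w/d| < 1, i.e. |z − z₀| < |d|.
Radius of convergence: R = |3 − z₀| = |-4| = 4 (distance from z₀ to the singularity z = 3).

c_0 = 1/16, c_1 = -1/32, c_2 = 3/256, c_3 = -1/256; R = 4.


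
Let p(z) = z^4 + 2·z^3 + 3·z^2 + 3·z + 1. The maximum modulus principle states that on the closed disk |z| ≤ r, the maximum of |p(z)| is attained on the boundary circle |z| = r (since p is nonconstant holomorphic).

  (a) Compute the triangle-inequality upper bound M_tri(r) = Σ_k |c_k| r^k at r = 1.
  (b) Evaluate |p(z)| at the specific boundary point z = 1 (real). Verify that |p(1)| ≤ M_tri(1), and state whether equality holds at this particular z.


Coefficients: c_0 = 1, c_1 = 3, c_2 = 3, c_3 = 2, c_4 = 1. Radius r = 1.
Part (a). Triangle bound: M_tri(r) = Σ_k |c_k| r^k
  = |1|·1^0 + |3|·1^1 + |3|·1^2 + |2|·1^3 + |1|·1^4
  = 1 + 3 + 3 + 2 + 1 = 10.
This bounds M(r) := max_{|z|=r} |p(z)| from above; equality holds iff all terms c_k z^k can be made to align in phase at a single z on |z|=r.
Part (b). At z = 1 (real, on the circle |z| = r):
  p(1) = (1)·1^0 + (3)·1^1 + (3)·1^2 + (2)·1^3 + (1)·1^4 = 10.
  |p(1)| = 10.
Since all nonzero coefficients share the same sign, |p(1)| = 10 = M_tri(1); the triangle bound is attained at z = 1, so in fact M(r) = 10.

M_tri(1) = 10; |p(1)| = 10; equality at z=1: yes.


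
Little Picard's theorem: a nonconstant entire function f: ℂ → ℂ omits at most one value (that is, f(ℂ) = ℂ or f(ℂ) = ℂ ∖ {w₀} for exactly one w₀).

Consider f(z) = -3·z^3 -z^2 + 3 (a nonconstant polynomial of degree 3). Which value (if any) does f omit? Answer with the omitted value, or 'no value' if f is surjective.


Little Picard bounds the complement of f(ℂ) to at most one point.
For every w ∈ ℂ, the equation p(z) − w = 0 is a nonconstant polynomial in z and hence has at least one root by the fundamental theorem of algebra. So p is surjective onto ℂ, omitting no value.

Omitted value: no value.


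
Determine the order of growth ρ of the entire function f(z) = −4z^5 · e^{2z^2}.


M(r) = max_{|z|=r} |-4|·|z|^5·|e^{2z^2}| = 4·r^5 · e^{2r^2} (the factors attain their maxima compatibly on |z|=r). Then log M(r) = log 4 + 5·log r + 2r^2, dominated by the last term, so log log M(r) ~ 2·log r. The polynomial factor -4z^5 contributes only a log r term and does not affect the order. ρ = 2.
Therefore ρ = 2.

Order ρ = 2.


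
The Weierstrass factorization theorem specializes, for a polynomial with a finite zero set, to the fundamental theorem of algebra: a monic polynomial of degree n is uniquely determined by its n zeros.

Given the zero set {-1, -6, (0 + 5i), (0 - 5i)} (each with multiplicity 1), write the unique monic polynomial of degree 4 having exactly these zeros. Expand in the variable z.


The polynomial is p(z) = ∏_{α ∈ S} (z − α), where S = {-1, -6, (0 + 5i), (0 - 5i)}.
Expanding the product yields: p(z) = z^4 + 7·z^3 + 31·z^2 + 175·z + 150.
Note conjugate pairs combine to real quadratics: (z − (0+5i))(z − (0−5i)) = z² + 25.
The resulting polynomial has degree 4 and real coefficients as required.

p(z) = z^4 + 7·z^3 + 31·z^2 + 175·z + 150.


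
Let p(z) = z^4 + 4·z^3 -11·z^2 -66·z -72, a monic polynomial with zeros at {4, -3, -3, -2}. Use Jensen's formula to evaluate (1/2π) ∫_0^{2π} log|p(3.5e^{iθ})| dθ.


Zeros: -3, -3, -2, 4; r = 3.5.
Inside |z| < r: -3, -3, -2. Outside (|z| ≥ r): 4.
p(0) = -72, so log|p(0)| = log(72) = 4.2767.
Apply Jensen: I(r) = log|p(0)| + Σ_k log(r/|z_k|), summed over zeros inside |z| < r.
  log(r/|z_k|) for z_k = -3: log(3.5/3) = 0.1542
  log(r/|z_k|) for z_k = -3: log(3.5/3) = 0.1542
  log(r/|z_k|) for z_k = -2: log(3.5/2) = 0.5596
  Outside zeros (4) contribute nothing to the Jensen sum.
Sum over inside zeros: 0.8679.
I(r) = log|p(0)| + (inside sum) = 4.2767 + 0.8679 = 5.1446.
Note: since some zeros are outside |z| ≤ r, the simplified n·log(r) form does NOT apply — only the inside zeros contribute.

I(r) ≈ 5.1446.


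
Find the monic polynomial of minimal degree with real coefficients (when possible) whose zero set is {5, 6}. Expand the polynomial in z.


The polynomial is p(z) = ∏_{α ∈ S} (z − α), where S = {5, 6}.
Expanding the product yields: p(z) = z^2 -11·z + 30.
The resulting polynomial has degree 2 and real coefficients as required.

p(z) = z^2 -11·z + 30.


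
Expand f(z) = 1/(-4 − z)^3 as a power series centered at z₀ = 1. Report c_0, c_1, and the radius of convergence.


Let w = z − z₀, so z = z₀ + w.
Then -4 − z = -4 − (z₀ + w) = (-4 − z₀) − w = -5 − w.
f(z) = 1/(-5 − w)^3 = (1/(-5)^3) · (1 − w/(-5))^{−3}.
By the binomial series (1−u)^{−3} = Σ_{n≥0} C(n+2, 2) u^n for |u|<1, with u = w/(-5):
  c_n = C(n+2, 2) / (-5)^(n+3).
  c_0 = 1/(-5)^3 = -1/125.
  c_1 = 3/(-5)^4 = 3/625.
The series is valid for |w/d| < 1, i.e. |z − z₀| < |d|.
Radius of convergence: R = |-4 − z₀| = |-5| = 5 (distance from z₀ to the singularity z = -4).

c_0 = -1/125, c_1 = 3/625; R = 5.


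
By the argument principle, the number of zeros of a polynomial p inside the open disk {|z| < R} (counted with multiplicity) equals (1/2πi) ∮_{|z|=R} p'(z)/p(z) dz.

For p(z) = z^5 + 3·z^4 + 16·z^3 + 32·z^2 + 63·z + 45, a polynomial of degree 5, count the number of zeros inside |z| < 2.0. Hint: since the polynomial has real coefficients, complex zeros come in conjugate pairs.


The zeros of p are: -1, (0 + 3i), (0 - 3i), (-1 + 2i), (-1 - 2i).
Their magnitudes are: 1, 3, 3, 2.236, 2.236.
Zeros with |z| < R = 2.0: -1.
Count = 1.
By the argument principle, (1/2πi) ∮_{|z|=R} p'(z)/p(z) dz equals exactly this count.

Number of zeros inside |z| < 2.0: 1.


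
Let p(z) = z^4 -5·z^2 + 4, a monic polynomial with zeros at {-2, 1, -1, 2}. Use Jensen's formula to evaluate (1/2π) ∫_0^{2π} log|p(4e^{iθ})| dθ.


Zeros: -2, -1, 1, 2; r = 4.
Inside |z| < r: -2, -1, 1, 2. Outside (|z| ≥ r): ∅.
p(0) = 4, so log|p(0)| = log(4) = 1.3863.
Apply Jensen: I(r) = log|p(0)| + Σ_k log(r/|z_k|), summed over zeros inside |z| < r.
  log(r/|z_k|) for z_k = -2: log(4/2) = 0.6931
  log(r/|z_k|) for z_k = 1: log(4/1) = 1.3863
  log(r/|z_k|) for z_k = -1: log(4/1) = 1.3863
  log(r/|z_k|) for z_k = 2: log(4/2) = 0.6931
Sum over inside zeros: 4.1589.
I(r) = log|p(0)| + (inside sum) = 1.3863 + 4.1589 = 5.5452.
Closed form (all zeros inside, monic): I(r) = n·log(r) = 4·log(4) = 5.5452. ✓

I(r) ≈ 5.5452.


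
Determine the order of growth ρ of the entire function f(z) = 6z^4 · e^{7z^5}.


M(r) = max_{|z|=r} |6|·|z|^4·|e^{7z^5}| = 6·r^4 · e^{7r^5} (the factors attain their maxima compatibly on |z|=r). Then log M(r) = log 6 + 4·log r + 7r^5, dominated by the last term, so log log M(r) ~ 5·log r. The polynomial factor 6z^4 contributes only a log r term and does not affect the order. ρ = 5.
Therefore ρ = 5.

Order ρ = 5.


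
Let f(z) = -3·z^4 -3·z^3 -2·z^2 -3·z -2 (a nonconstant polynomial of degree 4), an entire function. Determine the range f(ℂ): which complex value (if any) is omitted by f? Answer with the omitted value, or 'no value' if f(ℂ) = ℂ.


Little Picard bounds the complement of f(ℂ) to at most one point.
For every w ∈ ℂ, the equation p(z) − w = 0 is a nonconstant polynomial in z and hence has at least one root by the fundamental theorem of algebra. So p is surjective onto ℂ, omitting no value.

Omitted value: no value.


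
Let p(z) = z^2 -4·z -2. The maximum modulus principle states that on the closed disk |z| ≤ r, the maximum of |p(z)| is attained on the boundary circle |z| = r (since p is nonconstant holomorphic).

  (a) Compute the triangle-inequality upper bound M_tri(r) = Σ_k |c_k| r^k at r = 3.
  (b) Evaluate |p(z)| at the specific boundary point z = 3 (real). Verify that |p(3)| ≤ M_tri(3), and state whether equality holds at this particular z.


Coefficients: c_0 = -2, c_1 = -4, c_2 = 1. Radius r = 3.
Part (a). Triangle bound: M_tri(r) = Σ_k |c_k| r^k
  = |-2|·3^0 + |-4|·3^1 + |1|·3^2
  = 2 + 12 + 9 = 23.
This bounds M(r) := max_{|z|=r} |p(z)| from above; equality holds iff all terms c_k z^k can be made to align in phase at a single z on |z|=r.
Part (b). At z = 3 (real, on the circle |z| = r):
  p(3) = (-2)·3^0 + (-4)·3^1 + (1)·3^2 = -5.
  |p(3)| = 5.
Check: |p(3)| = 5 ≤ 23 = M_tri(3). ✓ Equality does not hold at z = 3 (the coefficients have mixed signs, so the terms do not all align in phase there).

M_tri(3) = 23; |p(3)| = 5; equality at z=3: no.


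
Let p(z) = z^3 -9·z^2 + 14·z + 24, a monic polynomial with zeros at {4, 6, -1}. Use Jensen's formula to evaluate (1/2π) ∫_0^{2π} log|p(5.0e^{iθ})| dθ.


Zeros: -1, 4, 6; r = 5.0.
Inside |z| < r: -1, 4. Outside (|z| ≥ r): 6.
p(0) = 24, so log|p(0)| = log(24) = 3.1781.
Apply Jensen: I(r) = log|p(0)| + Σ_k log(r/|z_k|), summed over zeros inside |z| < r.
  log(r/|z_k|) for z_k = 4: log(5.0/4) = 0.2231
  log(r/|z_k|) for z_k = -1: log(5.0/1) = 1.6094
  Outside zeros (6) contribute nothing to the Jensen sum.
Sum over inside zeros: 1.8326.
I(r) = log|p(0)| + (inside sum) = 3.1781 + 1.8326 = 5.0106.
Note: since some zeros are outside |z| ≤ r, the simplified n·log(r) form does NOT apply — only the inside zeros contribute.

I(r) ≈ 5.0106.


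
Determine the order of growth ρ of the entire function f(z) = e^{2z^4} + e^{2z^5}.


Each summand is entire of order 4 and 5 respectively (as in the single-exponential case). The order of a sum is at most the max of the orders, so ρ ≤ 5. For the lower bound: on |z|=r choose arg z so that 2z^5 is real positive; then |e^{2z^5}| = e^{2r^5} while |e^{2z^4}| ≤ e^{2r^4} = o(e^{2r^5}). So |f| ≥ e^{2r^5}(1 − o(1)) and ρ ≥ 5. Hence ρ = max(4, 5) = 5.
Therefore ρ = 5.

Order ρ = 5.


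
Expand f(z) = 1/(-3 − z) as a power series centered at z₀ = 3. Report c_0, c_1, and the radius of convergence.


Let w = z − z₀, so z = z₀ + w.
Then -3 − z = -3 − (z₀ + w) = (-3 − z₀) − w = -6 − w.
f(z) = 1/(-6 − w) = (1/(-6)) · 1/(1 − w/(-6)) = Σ_{n≥0} w^n / (-6)^(n+1).
So c_n = 1/(-6)^(n+1):
  c_0 = 1/(-6)^1 = -1/6.
  c_1 = 1/(-6)^2 = 1/36.
The series is valid for |w/d| < 1, i.e. |z − z₀| < |d|.
Radius of convergence: R = |-3 − z₀| = |-6| = 6 (distance from z₀ to the singularity z = -3).

c_0 = -1/6, c_1 = 1/36; R = 6.


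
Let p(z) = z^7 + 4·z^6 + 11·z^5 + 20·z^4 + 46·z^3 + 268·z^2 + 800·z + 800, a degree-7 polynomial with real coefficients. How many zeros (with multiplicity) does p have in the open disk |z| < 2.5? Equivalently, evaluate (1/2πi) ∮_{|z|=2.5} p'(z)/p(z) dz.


The zeros of p are: (-2 + 1i), (-2 - 1i), (-1 + 3i), (-1 - 3i), -2, (2 + 2i), (2 - 2i).
Their magnitudes are: 2.236, 2.236, 3.162, 3.162, 2, 2.828, 2.828.
Zeros with |z| < R = 2.5: (-2 + 1i), (-2 - 1i), -2.
Count = 3.
By the argument principle, (1/2πi) ∮_{|z|=R} p'(z)/p(z) dz equals exactly this count.

Number of zeros inside |z| < 2.5: 3.


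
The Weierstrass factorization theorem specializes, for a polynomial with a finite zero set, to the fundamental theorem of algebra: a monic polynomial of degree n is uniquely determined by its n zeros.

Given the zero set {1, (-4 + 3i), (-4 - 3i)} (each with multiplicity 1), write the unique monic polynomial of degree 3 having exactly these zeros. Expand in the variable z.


The polynomial is p(z) = ∏_{α ∈ S} (z − α), where S = {1, (-4 + 3i), (-4 - 3i)}.
Expanding the product yields: p(z) = z^3 + 7·z^2 + 17·z -25.
Note conjugate pairs combine to real quadratics: (z − (-4+3i))(z − (-4−3i)) = z² + 8z + 25.
The resulting polynomial has degree 3 and real coefficients as required.

p(z) = z^3 + 7·z^2 + 17·z -25.


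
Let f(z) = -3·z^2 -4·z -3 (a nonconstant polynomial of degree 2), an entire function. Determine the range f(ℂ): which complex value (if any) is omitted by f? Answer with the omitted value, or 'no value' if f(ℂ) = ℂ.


Little Picard bounds the complement of f(ℂ) to at most one point.
For every w ∈ ℂ, the equation p(z) − w = 0 is a nonconstant polynomial in z and hence has at least one root by the fundamental theorem of algebra. So p is surjective onto ℂ, omitting no value.

Omitted value: no value.


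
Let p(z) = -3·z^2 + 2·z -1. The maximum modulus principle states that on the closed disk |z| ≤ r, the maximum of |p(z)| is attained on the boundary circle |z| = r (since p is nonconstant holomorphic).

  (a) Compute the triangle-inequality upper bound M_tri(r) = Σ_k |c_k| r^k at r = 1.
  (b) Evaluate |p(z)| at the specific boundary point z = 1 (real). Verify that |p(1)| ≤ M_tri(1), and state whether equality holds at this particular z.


Coefficients: c_0 = -1, c_1 = 2, c_2 = -3. Radius r = 1.
Part (a). Triangle bound: M_tri(r) = Σ_k |c_k| r^k
  = |-1|·1^0 + |2|·1^1 + |-3|·1^2
  = 1 + 2 + 3 = 6.
This bounds M(r) := max_{|z|=r} |p(z)| from above; equality holds iff all terms c_k z^k can be made to align in phase at a single z on |z|=r.
Part (b). At z = 1 (real, on the circle |z| = r):
  p(1) = (-1)·1^0 + (2)·1^1 + (-3)·1^2 = -2.
  |p(1)| = 2.
Check: |p(1)| = 2 ≤ 6 = M_tri(1). ✓ Equality does not hold at z = 1 (the coefficients have mixed signs, so the terms do not all align in phase there).

M_tri(1) = 6; |p(1)| = 2; equality at z=1: no.


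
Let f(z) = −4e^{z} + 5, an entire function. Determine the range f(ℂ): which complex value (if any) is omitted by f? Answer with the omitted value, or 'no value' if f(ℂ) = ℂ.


Little Picard bounds the complement of f(ℂ) to at most one point.
e^{z} is never zero on ℂ, so -4·e^{z} takes every value in ℂ ∖ {0}. Adding 5 shifts the range to ℂ ∖ {5}. Thus f omits exactly the value 5.

Omitted value: 5.


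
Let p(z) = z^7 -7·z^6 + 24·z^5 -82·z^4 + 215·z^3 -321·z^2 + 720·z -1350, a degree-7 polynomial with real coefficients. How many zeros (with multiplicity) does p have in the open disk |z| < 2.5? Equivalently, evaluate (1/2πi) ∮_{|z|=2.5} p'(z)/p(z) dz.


The zeros of p are: 3, (3 + 1i), (3 - 1i), (-1 + 2i), (-1 - 2i), (0 + 3i), (0 - 3i).
Their magnitudes are: 3, 3.162, 3.162, 2.236, 2.236, 3, 3.
Zeros with |z| < R = 2.5: (-1 + 2i), (-1 - 2i).
Count = 2.
By the argument principle, (1/2πi) ∮_{|z|=R} p'(z)/p(z) dz equals exactly this count.

Number of zeros inside |z| < 2.5: 2.


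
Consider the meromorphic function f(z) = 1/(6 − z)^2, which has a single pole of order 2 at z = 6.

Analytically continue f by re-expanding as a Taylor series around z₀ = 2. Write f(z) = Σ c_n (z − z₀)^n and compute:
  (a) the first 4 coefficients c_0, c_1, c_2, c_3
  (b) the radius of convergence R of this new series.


Let w = z − z₀, so z = z₀ + w.
Then 6 − z = 6 − (z₀ + w) = (6 − z₀) − w = 4 − w.
f(z) = 1/(4 − w)^2 = (1/(4)^2) · (1 − w/(4))^{−2}.
By the binomial series (1−u)^{−2} = Σ_{n≥0} C(n+1, 1) u^n for |u|<1, with u = w/(4):
  c_n = C(n+1, 1) / (4)^(n+2).
  c_0 = 1/(4)^2 = 1/16.
  c_1 = 2/(4)^3 = 1/32.
  c_2 = 3/(4)^4 = 3/256.
  c_3 = 4/(4)^5 = 1/256.
The series is valid for |w/d| < 1, i.e. |z − z₀| < |d|.
Radius of convergence: R = |6 − z₀| = |4| = 4 (distance from z₀ to the singularity z = 6).

c_0 = 1/16, c_1 = 1/32, c_2 = 3/256, c_3 = 1/256; R = 4.


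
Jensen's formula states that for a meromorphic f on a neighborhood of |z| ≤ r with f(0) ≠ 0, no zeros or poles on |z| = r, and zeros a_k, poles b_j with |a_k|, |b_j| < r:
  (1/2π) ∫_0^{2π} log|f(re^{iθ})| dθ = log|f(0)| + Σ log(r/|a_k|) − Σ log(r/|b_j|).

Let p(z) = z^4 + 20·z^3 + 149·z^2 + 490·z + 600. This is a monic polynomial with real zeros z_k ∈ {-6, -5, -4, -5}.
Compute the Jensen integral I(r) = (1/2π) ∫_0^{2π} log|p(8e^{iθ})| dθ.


Zeros: -6, -5, -5, -4; r = 8.
Inside |z| < r: -6, -5, -5, -4. Outside (|z| ≥ r): ∅.
p(0) = 600, so log|p(0)| = log(600) = 6.3969.
Apply Jensen: I(r) = log|p(0)| + Σ_k log(r/|z_k|), summed over zeros inside |z| < r.
  log(r/|z_k|) for z_k = -6: log(8/6) = 0.2877
  log(r/|z_k|) for z_k = -5: log(8/5) = 0.4700
  log(r/|z_k|) for z_k = -4: log(8/4) = 0.6931
  log(r/|z_k|) for z_k = -5: log(8/5) = 0.4700
Sum over inside zeros: 1.9208.
I(r) = log|p(0)| + (inside sum) = 6.3969 + 1.9208 = 8.3178.
Closed form (all zeros inside, monic): I(r) = n·log(r) = 4·log(8) = 8.3178. ✓

I(r) ≈ 8.3178.


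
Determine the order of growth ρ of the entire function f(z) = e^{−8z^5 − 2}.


|e^{−8z^5 − 2}| = e^{Re(-8·z^5) + -2} ≤ e^{8|z|^5 + -2} = e^{8r^5 + -2} on |z| = r, so ρ ≤ 5. Choosing z on |z|=r so that -8·z^5 is real positive (always possible by picking arg z appropriately) gives |f(z)| = e^{8r^5 + -2}, matching the bound. The additive constant -2 does not affect log log M(r) ~ 5·log r. Hence ρ = 5.
Therefore ρ = 5.

Order ρ = 5.


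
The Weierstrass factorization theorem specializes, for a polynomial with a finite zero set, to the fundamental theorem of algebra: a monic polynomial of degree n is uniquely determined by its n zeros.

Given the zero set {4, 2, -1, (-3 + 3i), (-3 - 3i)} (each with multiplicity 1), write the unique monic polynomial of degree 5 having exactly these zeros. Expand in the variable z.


The polynomial is p(z) = ∏_{α ∈ S} (z − α), where S = {4, 2, -1, (-3 + 3i), (-3 - 3i)}.
Expanding the product yields: p(z) = z^5 + z^4 -10·z^3 -70·z^2 + 84·z + 144.
Note conjugate pairs combine to real quadratics: (z − (-3+3i))(z − (-3−3i)) = z² + 6z + 18.
The resulting polynomial has degree 5 and real coefficients as required.

p(z) = z^5 + z^4 -10·z^3 -70·z^2 + 84·z + 144.


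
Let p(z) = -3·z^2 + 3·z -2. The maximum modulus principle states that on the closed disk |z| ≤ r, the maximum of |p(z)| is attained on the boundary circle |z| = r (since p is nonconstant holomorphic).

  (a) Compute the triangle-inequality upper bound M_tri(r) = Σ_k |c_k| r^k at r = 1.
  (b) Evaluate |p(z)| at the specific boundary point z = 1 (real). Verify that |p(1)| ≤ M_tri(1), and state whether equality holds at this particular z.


Coefficients: c_0 = -2, c_1 = 3, c_2 = -3. Radius r = 1.
Part (a). Triangle bound: M_tri(r) = Σ_k |c_k| r^k
  = |-2|·1^0 + |3|·1^1 + |-3|·1^2
  = 2 + 3 + 3 = 8.
This bounds M(r) := max_{|z|=r} |p(z)| from above; equality holds iff all terms c_k z^k can be made to align in phase at a single z on |z|=r.
Part (b). At z = 1 (real, on the circle |z| = r):
  p(1) = (-2)·1^0 + (3)·1^1 + (-3)·1^2 = -2.
  |p(1)| = 2.
Check: |p(1)| = 2 ≤ 8 = M_tri(1). ✓ Equality does not hold at z = 1 (the coefficients have mixed signs, so the terms do not all align in phase there).

M_tri(1) = 8; |p(1)| = 2; equality at z=1: no.


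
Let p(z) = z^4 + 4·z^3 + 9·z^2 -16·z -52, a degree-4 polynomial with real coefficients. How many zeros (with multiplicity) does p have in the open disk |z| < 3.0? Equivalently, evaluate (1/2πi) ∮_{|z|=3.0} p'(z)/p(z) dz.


The zeros of p are: -2, 2, (-2 + 3i), (-2 - 3i).
Their magnitudes are: 2, 2, 3.606, 3.606.
Zeros with |z| < R = 3.0: -2, 2.
Count = 2.
By the argument principle, (1/2πi) ∮_{|z|=R} p'(z)/p(z) dz equals exactly this count.

Number of zeros inside |z| < 3.0: 2.


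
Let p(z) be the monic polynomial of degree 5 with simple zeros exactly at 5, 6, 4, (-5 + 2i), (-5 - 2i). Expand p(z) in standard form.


The polynomial is p(z) = ∏_{α ∈ S} (z − α), where S = {5, 6, 4, (-5 + 2i), (-5 - 2i)}.
Expanding the product yields: p(z) = z^5 -5·z^4 -47·z^3 + 185·z^2 + 946·z -3480.
Note conjugate pairs combine to real quadratics: (z − (-5+2i))(z − (-5−2i)) = z² + 10z + 29.
The resulting polynomial has degree 5 and real coefficients as required.

p(z) = z^5 -5·z^4 -47·z^3 + 185·z^2 + 946·z -3480.


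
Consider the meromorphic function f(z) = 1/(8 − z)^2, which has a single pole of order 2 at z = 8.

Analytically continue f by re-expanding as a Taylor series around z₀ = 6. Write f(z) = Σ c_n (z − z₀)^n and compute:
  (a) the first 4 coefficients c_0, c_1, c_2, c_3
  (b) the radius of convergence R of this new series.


Let w = z − z₀, so z = z₀ + w.
Then 8 − z = 8 − (z₀ + w) = (8 − z₀) − w = 2 − w.
f(z) = 1/(2 − w)^2 = (1/(2)^2) · (1 − w/(2))^{−2}.
By the binomial series (1−u)^{−2} = Σ_{n≥0} C(n+1, 1) u^n for |u|<1, with u = w/(2):
  c_n = C(n+1, 1) / (2)^(n+2).
  c_0 = 1/(2)^2 = 1/4.
  c_1 = 2/(2)^3 = 1/4.
  c_2 = 3/(2)^4 = 3/16.
  c_3 = 4/(2)^5 = 1/8.
The series is valid for |w/d| < 1, i.e. |z − z₀| < |d|.
Radius of convergence: R = |8 − z₀| = |2| = 2 (distance from z₀ to the singularity z = 8).

c_0 = 1/4, c_1 = 1/4, c_2 = 3/16, c_3 = 1/8; R = 2.


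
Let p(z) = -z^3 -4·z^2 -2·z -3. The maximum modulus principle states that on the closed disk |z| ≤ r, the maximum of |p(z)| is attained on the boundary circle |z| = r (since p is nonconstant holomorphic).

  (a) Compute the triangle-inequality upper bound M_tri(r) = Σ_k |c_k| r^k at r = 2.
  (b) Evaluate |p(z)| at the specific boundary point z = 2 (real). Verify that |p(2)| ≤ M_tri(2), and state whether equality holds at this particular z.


Coefficients: c_0 = -3, c_1 = -2, c_2 = -4, c_3 = -1. Radius r = 2.
Part (a). Triangle bound: M_tri(r) = Σ_k |c_k| r^k
  = |-3|·2^0 + |-2|·2^1 + |-4|·2^2 + |-1|·2^3
  = 3 + 4 + 16 + 8 = 31.
This bounds M(r) := max_{|z|=r} |p(z)| from above; equality holds iff all terms c_k z^k can be made to align in phase at a single z on |z|=r.
Part (b). At z = 2 (real, on the circle |z| = r):
  p(2) = (-3)·2^0 + (-2)·2^1 + (-4)·2^2 + (-1)·2^3 = -31.
  |p(2)| = 31.
Since all nonzero coefficients share the same sign, |p(2)| = 31 = M_tri(2); the triangle bound is attained at z = 2, so in fact M(r) = 31.

M_tri(2) = 31; |p(2)| = 31; equality at z=2: yes.


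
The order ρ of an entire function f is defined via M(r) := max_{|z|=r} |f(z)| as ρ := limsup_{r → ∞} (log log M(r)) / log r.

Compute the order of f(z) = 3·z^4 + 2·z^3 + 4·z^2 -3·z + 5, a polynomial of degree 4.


|f(z)| ≤ Σ|c_k|·r^k = O(r^4) as r → ∞. Polynomial growth is O(e^{r^ε}) for every ε > 0 (since r^4/e^{r^ε} → 0), so ρ ≤ ε for all ε > 0, i.e. ρ = 0. Every nonconstant polynomial has order 0.
Therefore ρ = 0.

Order ρ = 0.


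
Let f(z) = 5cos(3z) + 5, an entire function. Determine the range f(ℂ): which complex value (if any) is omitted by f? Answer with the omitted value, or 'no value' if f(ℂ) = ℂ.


Little Picard bounds the complement of f(ℂ) to at most one point.
cos is entire and surjective onto ℂ: for every w ∈ ℂ, cos(ζ) = w has a solution ζ ∈ ℂ (e.g., via the complex inverse arccos). With ζ = 3z this gives z = ζ/(3). Then 5·cos(3z) takes every value in 5·ℂ = ℂ, and adding 5 is a bijection of ℂ. So f is surjective and omits no value. (Note: only on the real line is cos bounded by [−1, 1].)

Omitted value: no value.
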